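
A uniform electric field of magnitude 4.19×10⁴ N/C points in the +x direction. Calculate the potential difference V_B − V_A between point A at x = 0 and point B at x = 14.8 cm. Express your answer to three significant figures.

-6200 V

In a uniform field, potential decreases in the direction of E: V_B − V_A = −E·Δx.
V_B − V_A = −(4.19×10⁴ V/m)(0.148 m) = -6200 V.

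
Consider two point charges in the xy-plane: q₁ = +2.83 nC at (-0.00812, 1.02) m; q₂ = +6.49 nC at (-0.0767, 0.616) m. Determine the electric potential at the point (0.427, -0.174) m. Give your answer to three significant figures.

Electric potential is a scalar, so the contributions from each charge add algebraically: V = Σ kqᵢ/rᵢ.
Distances from the field point to each charge: r₁ = 1.27 m, r₂ = 0.937 m.
V = k[(2.83×10⁻⁹)/(1.27) + (6.49×10⁻⁹)/(0.937)] = 82.3 V.

82.3 V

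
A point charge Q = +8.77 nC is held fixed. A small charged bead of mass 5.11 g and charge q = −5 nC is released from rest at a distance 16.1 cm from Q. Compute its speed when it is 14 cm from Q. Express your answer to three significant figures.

Only the electrostatic force acts, so mechanical energy is conserved: ½mv² = U₁ − U₂ = kQq(1/r₁ − 1/r₂).
U₁ − U₂ = (8.99×10⁹ N·m²/C²)(8.77×10⁻⁹ C)(-5.00×10⁻⁹ C)(1/0.161 − 1/0.140) = 3.67×10⁻⁷ J.
v = √(2·3.67×10⁻⁷/5.11×10⁻³) = 0.0120 m/s.

0.0120 m/s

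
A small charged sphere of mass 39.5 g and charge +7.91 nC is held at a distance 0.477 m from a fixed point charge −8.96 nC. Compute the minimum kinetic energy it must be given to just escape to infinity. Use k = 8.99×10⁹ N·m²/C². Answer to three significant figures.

To just escape, total mechanical energy must reach zero at infinity: ½mv²_min + U = 0, so ½mv²_min = −U = |kQq|/r.
|U| = |kQq|/r = (8.99×10⁹ N·m²/C²)(8.96×10⁻⁹)(7.91×10⁻⁹)/(0.477) = 1.34×10⁻⁶ J.

1.34×10⁻⁶ J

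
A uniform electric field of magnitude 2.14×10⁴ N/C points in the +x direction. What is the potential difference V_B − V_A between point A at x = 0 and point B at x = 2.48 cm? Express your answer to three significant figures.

In a uniform field, potential decreases in the direction of E: V_B − V_A = −E·Δx.
V_B − V_A = −(2.14×10⁴ V/m)(0.0248 m) = -531 V.

-531 V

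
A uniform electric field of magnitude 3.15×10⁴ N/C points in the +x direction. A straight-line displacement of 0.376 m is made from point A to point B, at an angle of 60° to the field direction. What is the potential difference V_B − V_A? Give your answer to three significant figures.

Only the component of displacement along E changes the potential: ΔV = −E·d·cosθ.
ΔV = −(3.15×10⁴ V/m)(0.376 m)cos60° = -5920 V.

-5920 V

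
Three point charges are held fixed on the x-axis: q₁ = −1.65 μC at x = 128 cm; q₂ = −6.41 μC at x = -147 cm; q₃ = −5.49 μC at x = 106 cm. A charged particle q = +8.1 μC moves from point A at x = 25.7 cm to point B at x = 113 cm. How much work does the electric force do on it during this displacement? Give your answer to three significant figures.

5.81 J

The work done by the electric force is W_field = −ΔU = −q(V_B − V_A) = q(V_A − V_B).
At A: distances to the source charges are 1.02 m, 1.73 m, 0.803 m; V_A = Σ kqᵢ/rᵢ = -1.09×10⁵ V.
At B: distances to the source charges are 0.150 m, 2.60 m, 0.0700 m; V_B = Σ kqᵢ/rᵢ = -8.26×10⁵ V.
ΔV = V_B − V_A = -7.17×10⁵ V.
W_field = −qΔV = −(8.10×10⁻⁶ C)(-7.17×10⁵ V) = 5.81 J.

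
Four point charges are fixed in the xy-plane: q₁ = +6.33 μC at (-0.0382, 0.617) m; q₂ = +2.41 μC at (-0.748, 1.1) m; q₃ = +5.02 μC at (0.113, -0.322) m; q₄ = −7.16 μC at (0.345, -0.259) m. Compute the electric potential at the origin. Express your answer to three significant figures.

The total potential is the scalar sum of each charge's contribution, V = Σ kqᵢ/rᵢ.
Distances from the field point to each charge: r₁ = 0.618 m, r₂ = 1.33 m, r₃ = 0.341 m, r₄ = 0.431 m.
V = k[(6.33×10⁻⁶)/(0.618) + (2.41×10⁻⁶)/(1.33) + (5.02×10⁻⁶)/(0.341) + (-7.16×10⁻⁶)/(0.431)] = 9.14×10⁴ V.

9.14×10⁴ V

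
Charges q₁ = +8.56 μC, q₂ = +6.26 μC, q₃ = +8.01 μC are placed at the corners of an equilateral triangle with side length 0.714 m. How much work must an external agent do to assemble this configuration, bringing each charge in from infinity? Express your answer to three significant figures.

The assembly work is the sum of pairwise potential energies, U = Σ_{i<j} kqᵢqⱼ/rᵢⱼ.
All three pair separations equal the side length, 0.714 m.
U = (0.675) + (0.863) + (0.631) = 2.17 J.

2.17 J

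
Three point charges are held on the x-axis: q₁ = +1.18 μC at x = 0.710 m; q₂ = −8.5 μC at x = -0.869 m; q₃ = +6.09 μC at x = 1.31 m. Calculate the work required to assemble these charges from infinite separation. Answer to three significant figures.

-0.163 J

The work to assemble the configuration equals its total potential energy, U = Σ kqᵢqⱼ/rᵢⱼ over all pairs.
Pair separations: r₁₂ = 1.58 m, r₁₃ = 0.600 m, r₂₃ = 2.18 m.
U = (-0.0571) + (0.108) + (-0.214) = -0.163 J.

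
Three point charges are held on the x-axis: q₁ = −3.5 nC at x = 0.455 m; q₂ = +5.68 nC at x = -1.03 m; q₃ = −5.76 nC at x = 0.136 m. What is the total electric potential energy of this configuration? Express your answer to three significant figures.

1.96×10⁻⁷ J

The work to assemble the configuration equals its total potential energy, U = Σ kqᵢqⱼ/rᵢⱼ over all pairs.
Pair separations: r₁₂ = 1.49 m, r₁₃ = 0.319 m, r₂₃ = 1.17 m.
U = (-1.20×10⁻⁷) + (5.68×10⁻⁷) + (-2.52×10⁻⁷) = 1.96×10⁻⁷ J.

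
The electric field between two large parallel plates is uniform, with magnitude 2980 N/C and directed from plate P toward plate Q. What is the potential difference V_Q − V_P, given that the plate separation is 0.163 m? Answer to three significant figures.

In a uniform field, potential decreases in the direction of E: ΔV = −E·d for a displacement d parallel to E.
Going from P to Q is a displacement of 0.163 m along the field, so V_Q − V_P = −Ed = -486 V.

-486 V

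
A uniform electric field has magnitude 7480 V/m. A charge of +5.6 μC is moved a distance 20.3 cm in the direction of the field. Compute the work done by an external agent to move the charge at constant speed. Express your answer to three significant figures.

-8.50×10⁻³ J

The potential change for a displacement 20.3 cm in the direction of the field is ΔV = −Ed = -1520 V.
W_ext = qΔV = -8.50×10⁻³ J.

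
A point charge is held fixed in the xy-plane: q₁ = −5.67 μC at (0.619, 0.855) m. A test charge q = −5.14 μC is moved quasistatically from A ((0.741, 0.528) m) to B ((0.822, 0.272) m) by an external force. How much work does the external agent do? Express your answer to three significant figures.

For quasistatic motion the external work equals the change in potential energy: W_ext = qΔV = q(V_B − V_A).
At A: distance to the source charge is 0.349 m; V_A = kq₁/r = -1.46×10⁵ V.
At B: distance to the source charge is 0.617 m; V_B = kq₁/r = -8.26×10⁴ V.
ΔV = V_B − V_A = 6.35×10⁴ V.
W_ext = qΔV = (-5.14×10⁻⁶ C)(6.35×10⁴ V) = -0.326 J.

-0.326 J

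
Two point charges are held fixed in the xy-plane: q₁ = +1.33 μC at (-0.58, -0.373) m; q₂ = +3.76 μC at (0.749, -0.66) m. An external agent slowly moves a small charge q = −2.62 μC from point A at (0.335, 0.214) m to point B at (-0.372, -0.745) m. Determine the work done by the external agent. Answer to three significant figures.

For quasistatic motion the external work equals the change in potential energy: W_ext = qΔV = q(V_B − V_A).
At A: distances to the source charges are 1.09 m, 0.967 m; V_A = Σ kqᵢ/rᵢ = 4.60×10⁴ V.
At B: distances to the source charges are 0.426 m, 1.12 m; V_B = Σ kqᵢ/rᵢ = 5.81×10⁴ V.
ΔV = V_B − V_A = 1.22×10⁴ V.
W_ext = qΔV = (-2.62×10⁻⁶ C)(1.22×10⁴ V) = -0.0319 J.

-0.0319 J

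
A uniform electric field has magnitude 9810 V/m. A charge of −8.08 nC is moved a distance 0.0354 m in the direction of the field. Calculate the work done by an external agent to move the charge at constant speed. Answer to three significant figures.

The potential change for a displacement 0.0354 m in the direction of the field is ΔV = −Ed = -347 V.
W_ext = qΔV = 2.81×10⁻⁶ J.

2.81×10⁻⁶ J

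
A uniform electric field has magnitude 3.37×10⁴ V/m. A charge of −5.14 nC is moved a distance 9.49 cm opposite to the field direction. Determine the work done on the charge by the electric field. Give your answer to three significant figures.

1.64×10⁻⁵ J

The potential change for a displacement 9.49 cm opposite to the field direction is ΔV = +Ed = 3200 V.
W_field = −qΔV = 1.64×10⁻⁵ J.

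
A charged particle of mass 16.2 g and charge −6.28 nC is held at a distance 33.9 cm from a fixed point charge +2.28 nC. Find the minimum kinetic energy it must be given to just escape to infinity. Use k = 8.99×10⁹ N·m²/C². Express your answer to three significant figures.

3.80×10⁻⁷ J

To just escape, total mechanical energy must reach zero at infinity: ½mv²_min + U = 0, so ½mv²_min = −U = |kQq|/r.
|U| = |kQq|/r = (8.99×10⁹ N·m²/C²)(2.28×10⁻⁹)(6.28×10⁻⁹)/(0.339) = 3.80×10⁻⁷ J.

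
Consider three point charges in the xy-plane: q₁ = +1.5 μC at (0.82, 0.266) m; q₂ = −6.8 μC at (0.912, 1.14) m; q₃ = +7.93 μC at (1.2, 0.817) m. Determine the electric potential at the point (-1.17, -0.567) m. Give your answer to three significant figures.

The total potential is the scalar sum of each charge's contribution, V = Σ kqᵢ/rᵢ.
Distances from the field point to each charge: r₁ = 2.16 m, r₂ = 2.69 m, r₃ = 2.74 m.
V = k[(1.50×10⁻⁶)/(2.16) + (-6.80×10⁻⁶)/(2.69) + (7.93×10⁻⁶)/(2.74)] = 9520 V.

9520 V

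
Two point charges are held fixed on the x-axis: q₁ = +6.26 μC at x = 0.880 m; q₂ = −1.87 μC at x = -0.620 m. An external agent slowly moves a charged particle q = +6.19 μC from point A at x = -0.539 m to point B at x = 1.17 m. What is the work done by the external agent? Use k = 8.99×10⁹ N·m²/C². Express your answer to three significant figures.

For quasistatic motion the external work equals the change in potential energy: W_ext = qΔV = q(V_B − V_A).
At A: distances to the source charges are 1.42 m, 0.0810 m; V_A = Σ kqᵢ/rᵢ = -1.68×10⁵ V.
At B: distances to the source charges are 0.290 m, 1.79 m; V_B = Σ kqᵢ/rᵢ = 1.85×10⁵ V.
ΔV = V_B − V_A = 3.53×10⁵ V.
W_ext = qΔV = (6.19×10⁻⁶ C)(3.53×10⁵ V) = 2.18 J.

2.18 J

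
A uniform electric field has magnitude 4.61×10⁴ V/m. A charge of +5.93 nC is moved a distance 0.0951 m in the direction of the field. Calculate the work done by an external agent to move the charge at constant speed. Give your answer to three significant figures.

-2.60×10⁻⁵ J

The potential change for a displacement 0.0951 m in the direction of the field is ΔV = −Ed = -4380 V.
W_ext = qΔV = -2.60×10⁻⁵ J.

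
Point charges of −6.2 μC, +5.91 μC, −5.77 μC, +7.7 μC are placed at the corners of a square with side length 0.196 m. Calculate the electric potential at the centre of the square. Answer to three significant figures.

Electric potential is a scalar, so the contributions from each charge add algebraically: V = Σ kqᵢ/rᵢ.
The distance from each corner to the centre is a√2/2 = 0.139 m.
V = k[(-6.20×10⁻⁶)/(0.139) + (5.91×10⁻⁶)/(0.139) + (-5.77×10⁻⁶)/(0.139) + (7.70×10⁻⁶)/(0.139)] = 1.06×10⁵ V.

1.06×10⁵ V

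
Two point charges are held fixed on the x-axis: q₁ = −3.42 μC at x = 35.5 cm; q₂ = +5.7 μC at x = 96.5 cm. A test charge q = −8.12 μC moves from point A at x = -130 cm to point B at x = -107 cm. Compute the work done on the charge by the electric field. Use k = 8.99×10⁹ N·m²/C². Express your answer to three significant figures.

The work done by the electric force is W_field = −ΔU = −q(V_B − V_A) = q(V_A − V_B).
At A: distances to the source charges are 1.66 m, 2.27 m; V_A = Σ kqᵢ/rᵢ = 4050 V.
At B: distances to the source charges are 1.43 m, 2.04 m; V_B = Σ kqᵢ/rᵢ = 3600 V.
ΔV = V_B − V_A = -441 V.
W_field = −qΔV = −(-8.12×10⁻⁶ C)(-441 V) = -3.58×10⁻³ J.

-3.58×10⁻³ J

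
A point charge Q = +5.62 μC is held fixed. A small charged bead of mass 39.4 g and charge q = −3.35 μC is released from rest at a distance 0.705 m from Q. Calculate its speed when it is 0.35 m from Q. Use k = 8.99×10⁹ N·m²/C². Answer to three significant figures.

Only the electrostatic force acts, so mechanical energy is conserved: ½mv² = U₁ − U₂ = kQq(1/r₁ − 1/r₂).
U₁ − U₂ = (8.99×10⁹ N·m²/C²)(5.62×10⁻⁶ C)(-3.35×10⁻⁶ C)(1/0.705 − 1/0.350) = 0.244 J.
v = √(2·0.244/0.0394) = 3.52 m/s.

3.52 m/s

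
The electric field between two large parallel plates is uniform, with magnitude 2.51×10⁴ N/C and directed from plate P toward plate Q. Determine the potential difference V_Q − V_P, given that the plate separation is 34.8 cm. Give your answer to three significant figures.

-8730 V

In a uniform field, potential decreases in the direction of E: ΔV = −E·d for a displacement d parallel to E.
Going from P to Q is a displacement of 34.8 cm along the field, so V_Q − V_P = −Ed = -8730 V.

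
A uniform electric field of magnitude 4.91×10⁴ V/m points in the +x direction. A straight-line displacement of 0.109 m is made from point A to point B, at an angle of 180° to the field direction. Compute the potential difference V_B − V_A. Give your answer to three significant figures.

Only the component of displacement along E changes the potential: ΔV = −E·d·cosθ.
ΔV = −(4.91×10⁴ V/m)(0.109 m)cos180° = 5350 V.

5350 V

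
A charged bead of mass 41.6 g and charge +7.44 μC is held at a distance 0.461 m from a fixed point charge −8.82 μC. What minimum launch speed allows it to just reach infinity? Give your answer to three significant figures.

7.84 m/s

To just escape, total mechanical energy must reach zero at infinity: ½mv²_min + U = 0, so ½mv²_min = −U = |kQq|/r.
|U| = |kQq|/r = (8.99×10⁹ N·m²/C²)(8.82×10⁻⁶)(7.44×10⁻⁶)/(0.461) = 1.28 J.
v_min = √(2|U|/m) = √(2·1.28/0.0416) = 7.84 m/s.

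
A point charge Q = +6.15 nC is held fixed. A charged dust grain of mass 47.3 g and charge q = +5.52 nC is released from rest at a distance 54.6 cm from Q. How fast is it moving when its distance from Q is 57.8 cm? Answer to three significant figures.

1.14×10⁻³ m/s

Only the electrostatic force acts, so mechanical energy is conserved: ½mv² = U₁ − U₂ = kQq(1/r₁ − 1/r₂).
U₁ − U₂ = (8.99×10⁹ N·m²/C²)(6.15×10⁻⁹ C)(5.52×10⁻⁹ C)(1/0.546 − 1/0.578) = 3.09×10⁻⁸ J.
v = √(2·3.09×10⁻⁸/0.0473) = 1.14×10⁻³ m/s.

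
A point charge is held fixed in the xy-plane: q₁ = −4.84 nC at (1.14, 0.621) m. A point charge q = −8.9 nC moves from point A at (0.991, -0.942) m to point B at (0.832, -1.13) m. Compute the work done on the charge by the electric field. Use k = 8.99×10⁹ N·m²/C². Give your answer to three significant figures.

2.88×10⁻⁸ J

The work done by the electric force is W_field = −ΔU = −q(V_B − V_A) = q(V_A − V_B).
At A: distance to the source charge is 1.57 m; V_A = kq₁/r = -27.7 V.
At B: distance to the source charge is 1.78 m; V_B = kq₁/r = -24.5 V.
ΔV = V_B − V_A = 3.24 V.
W_field = −qΔV = −(-8.90×10⁻⁹ C)(3.24 V) = 2.88×10⁻⁸ J.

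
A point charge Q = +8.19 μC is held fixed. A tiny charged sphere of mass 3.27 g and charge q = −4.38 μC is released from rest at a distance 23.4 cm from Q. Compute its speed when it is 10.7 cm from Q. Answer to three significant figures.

31.6 m/s

Only the electrostatic force acts, so mechanical energy is conserved: ½mv² = U₁ − U₂ = kQq(1/r₁ − 1/r₂).
U₁ − U₂ = (8.99×10⁹ N·m²/C²)(8.19×10⁻⁶ C)(-4.38×10⁻⁶ C)(1/0.234 − 1/0.107) = 1.64 J.
v = √(2·1.64/3.27×10⁻³) = 31.6 m/s.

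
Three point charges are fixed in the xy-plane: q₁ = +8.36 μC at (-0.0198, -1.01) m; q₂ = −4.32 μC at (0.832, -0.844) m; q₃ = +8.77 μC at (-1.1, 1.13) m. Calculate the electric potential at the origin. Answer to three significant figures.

9.16×10⁴ V

Electric potential is a scalar, so the contributions from each charge add algebraically: V = Σ kqᵢ/rᵢ.
Distances from the field point to each charge: r₁ = 1.01 m, r₂ = 1.19 m, r₃ = 1.58 m.
V = k[(8.36×10⁻⁶)/(1.01) + (-4.32×10⁻⁶)/(1.19) + (8.77×10⁻⁶)/(1.58)] = 9.16×10⁴ V.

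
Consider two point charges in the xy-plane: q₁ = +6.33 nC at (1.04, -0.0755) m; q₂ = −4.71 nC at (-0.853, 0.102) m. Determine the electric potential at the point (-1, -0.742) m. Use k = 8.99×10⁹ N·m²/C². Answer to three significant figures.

-22.9 V

Electric potential is a scalar, so the contributions from each charge add algebraically: V = Σ kqᵢ/rᵢ.
Distances from the field point to each charge: r₁ = 2.15 m, r₂ = 0.857 m.
V = k[(6.33×10⁻⁹)/(2.15) + (-4.71×10⁻⁹)/(0.857)] = -22.9 V.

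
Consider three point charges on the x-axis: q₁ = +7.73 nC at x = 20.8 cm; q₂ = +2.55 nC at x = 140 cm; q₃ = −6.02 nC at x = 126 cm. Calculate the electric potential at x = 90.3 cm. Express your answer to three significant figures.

The total potential is the scalar sum of each charge's contribution, V = Σ kqᵢ/rᵢ.
Distances from the field point to each charge: r₁ = 0.695 m, r₂ = 0.497 m, r₃ = 0.357 m.
V = k[(7.73×10⁻⁹)/(0.695) + (2.55×10⁻⁹)/(0.497) + (-6.02×10⁻⁹)/(0.357)] = -5.48 V.

-5.48 V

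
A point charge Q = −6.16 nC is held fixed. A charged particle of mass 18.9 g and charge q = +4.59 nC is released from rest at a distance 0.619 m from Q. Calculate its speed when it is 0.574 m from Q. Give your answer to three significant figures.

1.85×10⁻³ m/s

Only the electrostatic force acts, so mechanical energy is conserved: ½mv² = U₁ − U₂ = kQq(1/r₁ − 1/r₂).
U₁ − U₂ = (8.99×10⁹ N·m²/C²)(-6.16×10⁻⁹ C)(4.59×10⁻⁹ C)(1/0.619 − 1/0.574) = 3.22×10⁻⁸ J.
v = √(2·3.22×10⁻⁸/0.0189) = 1.85×10⁻³ m/s.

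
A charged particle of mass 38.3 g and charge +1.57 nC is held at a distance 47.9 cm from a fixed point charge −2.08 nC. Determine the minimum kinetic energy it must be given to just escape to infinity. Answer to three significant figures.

To just escape, total mechanical energy must reach zero at infinity: ½mv²_min + U = 0, so ½mv²_min = −U = |kQq|/r.
|U| = |kQq|/r = (8.99×10⁹ N·m²/C²)(2.08×10⁻⁹)(1.57×10⁻⁹)/(0.479) = 6.13×10⁻⁸ J.

6.13×10⁻⁸ J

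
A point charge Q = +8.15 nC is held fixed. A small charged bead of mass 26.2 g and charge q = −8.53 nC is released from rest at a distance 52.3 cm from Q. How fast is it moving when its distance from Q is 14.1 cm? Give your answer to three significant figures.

0.0157 m/s

Only the electrostatic force acts, so mechanical energy is conserved: ½mv² = U₁ − U₂ = kQq(1/r₁ − 1/r₂).
U₁ − U₂ = (8.99×10⁹ N·m²/C²)(8.15×10⁻⁹ C)(-8.53×10⁻⁹ C)(1/0.523 − 1/0.141) = 3.24×10⁻⁶ J.
v = √(2·3.24×10⁻⁶/0.0262) = 0.0157 m/s.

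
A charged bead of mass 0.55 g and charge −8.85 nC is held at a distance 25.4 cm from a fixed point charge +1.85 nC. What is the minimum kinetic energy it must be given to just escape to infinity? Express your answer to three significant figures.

5.79×10⁻⁷ J

To just escape, total mechanical energy must reach zero at infinity: ½mv²_min + U = 0, so ½mv²_min = −U = |kQq|/r.
|U| = |kQq|/r = (8.99×10⁹ N·m²/C²)(1.85×10⁻⁹)(8.85×10⁻⁹)/(0.254) = 5.79×10⁻⁷ J.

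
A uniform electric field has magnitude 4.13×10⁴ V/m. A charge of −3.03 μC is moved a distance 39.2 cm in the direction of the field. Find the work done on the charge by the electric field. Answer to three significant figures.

The potential change for a displacement 39.2 cm in the direction of the field is ΔV = −Ed = -1.62×10⁴ V.
W_field = −qΔV = -0.0491 J.

-0.0491 J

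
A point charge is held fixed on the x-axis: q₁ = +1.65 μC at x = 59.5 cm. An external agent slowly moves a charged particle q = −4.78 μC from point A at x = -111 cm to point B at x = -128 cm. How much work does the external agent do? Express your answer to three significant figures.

3.77×10⁻³ J

For quasistatic motion the external work equals the change in potential energy: W_ext = qΔV = q(V_B − V_A).
At A: distance to the source charge is 1.71 m; V_A = kq₁/r = 8700 V.
At B: distance to the source charge is 1.88 m; V_B = kq₁/r = 7910 V.
ΔV = V_B − V_A = -789 V.
W_ext = qΔV = (-4.78×10⁻⁶ C)(-789 V) = 3.77×10⁻³ J.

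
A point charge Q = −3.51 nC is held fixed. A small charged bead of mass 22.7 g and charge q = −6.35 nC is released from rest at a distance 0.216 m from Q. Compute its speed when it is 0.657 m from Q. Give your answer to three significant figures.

Only the electrostatic force acts, so mechanical energy is conserved: ½mv² = U₁ − U₂ = kQq(1/r₁ − 1/r₂).
U₁ − U₂ = (8.99×10⁹ N·m²/C²)(-3.51×10⁻⁹ C)(-6.35×10⁻⁹ C)(1/0.216 − 1/0.657) = 6.23×10⁻⁷ J.
v = √(2·6.23×10⁻⁷/0.0227) = 7.41×10⁻³ m/s.

7.41×10⁻³ m/s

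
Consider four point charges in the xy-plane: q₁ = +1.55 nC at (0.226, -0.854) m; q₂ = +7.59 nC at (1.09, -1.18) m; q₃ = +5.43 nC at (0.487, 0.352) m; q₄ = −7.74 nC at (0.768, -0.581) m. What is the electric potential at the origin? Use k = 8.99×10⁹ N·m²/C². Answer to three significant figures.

The total potential is the scalar sum of each charge's contribution, V = Σ kqᵢ/rᵢ.
Distances from the field point to each charge: r₁ = 0.883 m, r₂ = 1.61 m, r₃ = 0.601 m, r₄ = 0.963 m.
V = k[(1.55×10⁻⁹)/(0.883) + (7.59×10⁻⁹)/(1.61) + (5.43×10⁻⁹)/(0.601) + (-7.74×10⁻⁹)/(0.963)] = 67.2 V.

67.2 V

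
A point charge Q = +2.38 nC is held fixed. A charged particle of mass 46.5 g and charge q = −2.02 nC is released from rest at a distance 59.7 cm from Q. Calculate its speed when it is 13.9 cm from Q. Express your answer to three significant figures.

Only the electrostatic force acts, so mechanical energy is conserved: ½mv² = U₁ − U₂ = kQq(1/r₁ − 1/r₂).
U₁ − U₂ = (8.99×10⁹ N·m²/C²)(2.38×10⁻⁹ C)(-2.02×10⁻⁹ C)(1/0.597 − 1/0.139) = 2.39×10⁻⁷ J.
v = √(2·2.39×10⁻⁷/0.0465) = 3.20×10⁻³ m/s.

3.20×10⁻³ m/s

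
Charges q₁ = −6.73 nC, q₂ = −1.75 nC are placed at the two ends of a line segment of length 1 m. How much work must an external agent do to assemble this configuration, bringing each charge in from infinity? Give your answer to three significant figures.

1.06×10⁻⁷ J

The assembly work is the sum of pairwise potential energies, U = Σ_{i<j} kqᵢqⱼ/rᵢⱼ.
The separation is r = 1.00 m.
U = (1.06×10⁻⁷) = 1.06×10⁻⁷ J.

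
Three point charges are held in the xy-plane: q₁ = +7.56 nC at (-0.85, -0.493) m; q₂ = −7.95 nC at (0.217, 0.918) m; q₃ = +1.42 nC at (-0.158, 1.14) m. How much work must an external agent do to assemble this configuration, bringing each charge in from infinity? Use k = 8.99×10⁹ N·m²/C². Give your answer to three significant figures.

The work to assemble the configuration equals its total potential energy, U = Σ kqᵢqⱼ/rᵢⱼ over all pairs.
Pair separations: r₁₂ = 1.77 m, r₁₃ = 1.77 m, r₂₃ = 0.436 m.
U = (-3.05×10⁻⁷) + (5.44×10⁻⁸) + (-2.33×10⁻⁷) = -4.84×10⁻⁷ J.

-4.84×10⁻⁷ J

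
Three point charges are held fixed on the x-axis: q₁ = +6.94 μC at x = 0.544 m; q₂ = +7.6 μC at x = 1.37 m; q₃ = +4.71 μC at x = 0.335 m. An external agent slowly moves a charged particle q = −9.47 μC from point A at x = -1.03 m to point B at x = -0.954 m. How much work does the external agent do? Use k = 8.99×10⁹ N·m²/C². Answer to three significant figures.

For quasistatic motion the external work equals the change in potential energy: W_ext = qΔV = q(V_B − V_A).
At A: distances to the source charges are 1.57 m, 2.40 m, 1.36 m; V_A = Σ kqᵢ/rᵢ = 9.91×10⁴ V.
At B: distances to the source charges are 1.50 m, 2.32 m, 1.29 m; V_B = Σ kqᵢ/rᵢ = 1.04×10⁵ V.
ΔV = V_B − V_A = 4770 V.
W_ext = qΔV = (-9.47×10⁻⁶ C)(4770 V) = -0.0452 J.

-0.0452 J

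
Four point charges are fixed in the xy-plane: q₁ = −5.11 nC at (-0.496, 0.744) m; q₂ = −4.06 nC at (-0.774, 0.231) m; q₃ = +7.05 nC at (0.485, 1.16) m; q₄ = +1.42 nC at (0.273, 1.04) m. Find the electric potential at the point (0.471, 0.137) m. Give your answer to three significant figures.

6.29 V

The total potential is the scalar sum of each charge's contribution, V = Σ kqᵢ/rᵢ.
Distances from the field point to each charge: r₁ = 1.14 m, r₂ = 1.25 m, r₃ = 1.02 m, r₄ = 0.924 m.
V = k[(-5.11×10⁻⁹)/(1.14) + (-4.06×10⁻⁹)/(1.25) + (7.05×10⁻⁹)/(1.02) + (1.42×10⁻⁹)/(0.924)] = 6.29 V.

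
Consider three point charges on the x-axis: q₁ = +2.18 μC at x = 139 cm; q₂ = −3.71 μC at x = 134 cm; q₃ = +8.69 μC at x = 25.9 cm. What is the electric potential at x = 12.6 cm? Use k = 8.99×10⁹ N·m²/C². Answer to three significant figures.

Electric potential is a scalar, so the contributions from each charge add algebraically: V = Σ kqᵢ/rᵢ.
Distances from the field point to each charge: r₁ = 1.26 m, r₂ = 1.21 m, r₃ = 0.133 m.
V = k[(2.18×10⁻⁶)/(1.26) + (-3.71×10⁻⁶)/(1.21) + (8.69×10⁻⁶)/(0.133)] = 5.75×10⁵ V.

5.75×10⁵ V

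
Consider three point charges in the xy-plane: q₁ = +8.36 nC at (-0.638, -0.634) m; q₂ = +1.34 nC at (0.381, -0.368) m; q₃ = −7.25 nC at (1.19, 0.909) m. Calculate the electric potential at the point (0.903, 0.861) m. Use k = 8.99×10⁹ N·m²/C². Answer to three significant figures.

The total potential is the scalar sum of each charge's contribution, V = Σ kqᵢ/rᵢ.
Distances from the field point to each charge: r₁ = 2.15 m, r₂ = 1.34 m, r₃ = 0.291 m.
V = k[(8.36×10⁻⁹)/(2.15) + (1.34×10⁻⁹)/(1.34) + (-7.25×10⁻⁹)/(0.291)] = -180 V.

-180 V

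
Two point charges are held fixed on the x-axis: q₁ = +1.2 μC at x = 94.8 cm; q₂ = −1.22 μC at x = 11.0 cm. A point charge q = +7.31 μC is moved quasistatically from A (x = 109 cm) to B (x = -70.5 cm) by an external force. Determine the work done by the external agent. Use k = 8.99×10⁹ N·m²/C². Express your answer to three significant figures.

For quasistatic motion the external work equals the change in potential energy: W_ext = qΔV = q(V_B − V_A).
At A: distances to the source charges are 0.142 m, 0.980 m; V_A = Σ kqᵢ/rᵢ = 6.48×10⁴ V.
At B: distances to the source charges are 1.65 m, 0.815 m; V_B = Σ kqᵢ/rᵢ = -6930 V.
ΔV = V_B − V_A = -7.17×10⁴ V.
W_ext = qΔV = (7.31×10⁻⁶ C)(-7.17×10⁴ V) = -0.524 J.

-0.524 J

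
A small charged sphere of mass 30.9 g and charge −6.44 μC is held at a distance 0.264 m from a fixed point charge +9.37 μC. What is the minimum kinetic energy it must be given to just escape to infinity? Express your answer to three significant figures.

2.05 J

To just escape, total mechanical energy must reach zero at infinity: ½mv²_min + U = 0, so ½mv²_min = −U = |kQq|/r.
|U| = |kQq|/r = (8.99×10⁹ N·m²/C²)(9.37×10⁻⁶)(6.44×10⁻⁶)/(0.264) = 2.05 J.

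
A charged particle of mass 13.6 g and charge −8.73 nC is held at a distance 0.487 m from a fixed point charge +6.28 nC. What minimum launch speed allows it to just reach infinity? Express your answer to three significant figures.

0.0122 m/s

To just escape, total mechanical energy must reach zero at infinity: ½mv²_min + U = 0, so ½mv²_min = −U = |kQq|/r.
|U| = |kQq|/r = (8.99×10⁹ N·m²/C²)(6.28×10⁻⁹)(8.73×10⁻⁹)/(0.487) = 1.01×10⁻⁶ J.
v_min = √(2|U|/m) = √(2·1.01×10⁻⁶/0.0136) = 0.0122 m/s.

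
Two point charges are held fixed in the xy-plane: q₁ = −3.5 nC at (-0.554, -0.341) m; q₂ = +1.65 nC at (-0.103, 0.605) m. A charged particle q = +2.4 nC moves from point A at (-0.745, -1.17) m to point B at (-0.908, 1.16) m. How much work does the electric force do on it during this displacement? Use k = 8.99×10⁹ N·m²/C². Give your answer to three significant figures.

The work done by the electric force is W_field = −ΔU = −q(V_B − V_A) = q(V_A − V_B).
At A: distances to the source charges are 0.851 m, 1.89 m; V_A = Σ kqᵢ/rᵢ = -29.1 V.
At B: distances to the source charges are 1.54 m, 0.978 m; V_B = Σ kqᵢ/rᵢ = -5.23 V.
ΔV = V_B − V_A = 23.9 V.
W_field = −qΔV = −(2.40×10⁻⁹ C)(23.9 V) = -5.73×10⁻⁸ J.

-5.73×10⁻⁸ J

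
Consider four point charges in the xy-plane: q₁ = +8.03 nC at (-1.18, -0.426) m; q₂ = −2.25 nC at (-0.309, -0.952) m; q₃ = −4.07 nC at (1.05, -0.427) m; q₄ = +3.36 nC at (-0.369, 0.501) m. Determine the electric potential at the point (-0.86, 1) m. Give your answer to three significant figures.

The total potential is the scalar sum of each charge's contribution, V = Σ kqᵢ/rᵢ.
Distances from the field point to each charge: r₁ = 1.46 m, r₂ = 2.03 m, r₃ = 2.38 m, r₄ = 0.700 m.
V = k[(8.03×10⁻⁹)/(1.46) + (-2.25×10⁻⁹)/(2.03) + (-4.07×10⁻⁹)/(2.38) + (3.36×10⁻⁹)/(0.700)] = 67.2 V.

67.2 V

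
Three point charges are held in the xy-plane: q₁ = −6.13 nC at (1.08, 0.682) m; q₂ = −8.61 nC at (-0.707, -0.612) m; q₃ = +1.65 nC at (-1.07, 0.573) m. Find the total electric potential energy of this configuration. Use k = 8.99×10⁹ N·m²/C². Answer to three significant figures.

6.98×10⁻⁸ J

The assembly work is the sum of pairwise potential energies, U = Σ_{i<j} kqᵢqⱼ/rᵢⱼ.
Pair separations: r₁₂ = 2.21 m, r₁₃ = 2.15 m, r₂₃ = 1.24 m.
U = (2.15×10⁻⁷) + (-4.22×10⁻⁸) + (-1.03×10⁻⁷) = 6.98×10⁻⁸ J.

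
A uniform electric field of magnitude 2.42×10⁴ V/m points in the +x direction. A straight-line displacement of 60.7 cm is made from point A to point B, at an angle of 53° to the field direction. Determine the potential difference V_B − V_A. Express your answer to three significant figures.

Only the component of displacement along E changes the potential: ΔV = −E·d·cosθ.
ΔV = −(2.42×10⁴ V/m)(0.607 m)cos53° = -8840 V.

-8840 V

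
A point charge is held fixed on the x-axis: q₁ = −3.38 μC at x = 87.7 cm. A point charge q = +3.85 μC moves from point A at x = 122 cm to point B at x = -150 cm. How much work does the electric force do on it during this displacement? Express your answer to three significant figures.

-0.292 J

The work done by the electric force is W_field = −ΔU = −q(V_B − V_A) = q(V_A − V_B).
At A: distance to the source charge is 0.343 m; V_A = kq₁/r = -8.86×10⁴ V.
At B: distance to the source charge is 2.38 m; V_B = kq₁/r = -1.28×10⁴ V.
ΔV = V_B − V_A = 7.58×10⁴ V.
W_field = −qΔV = −(3.85×10⁻⁶ C)(7.58×10⁴ V) = -0.292 J.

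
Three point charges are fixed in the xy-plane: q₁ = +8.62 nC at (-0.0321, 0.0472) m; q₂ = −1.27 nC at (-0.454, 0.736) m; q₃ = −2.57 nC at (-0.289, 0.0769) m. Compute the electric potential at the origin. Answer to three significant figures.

1270 V

The total potential is the scalar sum of each charge's contribution, V = Σ kqᵢ/rᵢ.
Distances from the field point to each charge: r₁ = 0.0571 m, r₂ = 0.865 m, r₃ = 0.299 m.
V = k[(8.62×10⁻⁹)/(0.0571) + (-1.27×10⁻⁹)/(0.865) + (-2.57×10⁻⁹)/(0.299)] = 1270 V.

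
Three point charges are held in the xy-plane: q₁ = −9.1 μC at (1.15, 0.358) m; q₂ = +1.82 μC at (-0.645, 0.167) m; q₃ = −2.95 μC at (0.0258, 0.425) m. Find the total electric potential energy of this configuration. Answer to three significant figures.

The work to assemble the configuration equals its total potential energy, U = Σ kqᵢqⱼ/rᵢⱼ over all pairs.
Pair separations: r₁₂ = 1.81 m, r₁₃ = 1.13 m, r₂₃ = 0.719 m.
U = (-0.0825) + (0.214) + (-0.0672) = 0.0647 J.

0.0647 J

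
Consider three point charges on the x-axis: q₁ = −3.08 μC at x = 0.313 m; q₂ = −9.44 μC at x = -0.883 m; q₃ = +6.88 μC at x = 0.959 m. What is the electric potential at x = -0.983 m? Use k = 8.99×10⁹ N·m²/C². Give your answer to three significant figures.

The total potential is the scalar sum of each charge's contribution, V = Σ kqᵢ/rᵢ.
Distances from the field point to each charge: r₁ = 1.30 m, r₂ = 0.100 m, r₃ = 1.94 m.
V = k[(-3.08×10⁻⁶)/(1.30) + (-9.44×10⁻⁶)/(0.100) + (6.88×10⁻⁶)/(1.94)] = -8.38×10⁵ V.

-8.38×10⁵ V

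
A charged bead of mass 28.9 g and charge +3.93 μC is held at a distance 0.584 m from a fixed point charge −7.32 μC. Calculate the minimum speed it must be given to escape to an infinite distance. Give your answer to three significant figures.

To just escape, total mechanical energy must reach zero at infinity: ½mv²_min + U = 0, so ½mv²_min = −U = |kQq|/r.
|U| = |kQq|/r = (8.99×10⁹ N·m²/C²)(7.32×10⁻⁶)(3.93×10⁻⁶)/(0.584) = 0.443 J.
v_min = √(2|U|/m) = √(2·0.443/0.0289) = 5.54 m/s.

5.54 m/s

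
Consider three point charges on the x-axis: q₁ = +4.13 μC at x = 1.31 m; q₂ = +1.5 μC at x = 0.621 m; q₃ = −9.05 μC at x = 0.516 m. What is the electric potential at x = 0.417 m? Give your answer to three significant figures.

Electric potential is a scalar, so the contributions from each charge add algebraically: V = Σ kqᵢ/rᵢ.
Distances from the field point to each charge: r₁ = 0.893 m, r₂ = 0.204 m, r₃ = 0.0990 m.
V = k[(4.13×10⁻⁶)/(0.893) + (1.50×10⁻⁶)/(0.204) + (-9.05×10⁻⁶)/(0.0990)] = -7.14×10⁵ V.

-7.14×10⁵ V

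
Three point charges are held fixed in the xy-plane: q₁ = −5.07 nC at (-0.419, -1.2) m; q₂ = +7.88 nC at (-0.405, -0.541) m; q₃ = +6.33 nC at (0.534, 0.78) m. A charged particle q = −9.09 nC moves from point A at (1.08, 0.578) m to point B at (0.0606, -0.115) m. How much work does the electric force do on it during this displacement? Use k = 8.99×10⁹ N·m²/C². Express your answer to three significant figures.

The work done by the electric force is W_field = −ΔU = −q(V_B − V_A) = q(V_A − V_B).
At A: distances to the source charges are 2.33 m, 1.86 m, 0.582 m; V_A = Σ kqᵢ/rᵢ = 116 V.
At B: distances to the source charges are 1.19 m, 0.631 m, 1.01 m; V_B = Σ kqᵢ/rᵢ = 130 V.
ΔV = V_B − V_A = 13.8 V.
W_field = −qΔV = −(-9.09×10⁻⁹ C)(13.8 V) = 1.25×10⁻⁷ J.

1.25×10⁻⁷ J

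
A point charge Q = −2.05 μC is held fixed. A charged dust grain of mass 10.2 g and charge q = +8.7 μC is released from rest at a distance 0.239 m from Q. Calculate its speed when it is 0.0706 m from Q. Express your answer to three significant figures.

17.7 m/s

Only the electrostatic force acts, so mechanical energy is conserved: ½mv² = U₁ − U₂ = kQq(1/r₁ − 1/r₂).
U₁ − U₂ = (8.99×10⁹ N·m²/C²)(-2.05×10⁻⁶ C)(8.70×10⁻⁶ C)(1/0.239 − 1/0.0706) = 1.60 J.
v = √(2·1.60/0.0102) = 17.7 m/s.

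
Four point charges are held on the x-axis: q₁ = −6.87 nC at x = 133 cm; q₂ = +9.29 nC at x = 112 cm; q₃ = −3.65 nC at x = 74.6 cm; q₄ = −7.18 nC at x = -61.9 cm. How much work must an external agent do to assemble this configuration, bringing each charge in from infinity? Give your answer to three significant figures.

-3.11×10⁻⁶ J

The assembly work is the sum of pairwise potential energies, U = Σ_{i<j} kqᵢqⱼ/rᵢⱼ.
Pair separations: r₁₂ = 0.210 m, r₁₃ = 0.584 m, r₁₄ = 1.95 m, r₂₃ = 0.374 m, r₂₄ = 1.74 m, r₃₄ = 1.36 m.
Summing all 6 pair terms gives U = -3.11×10⁻⁶ J.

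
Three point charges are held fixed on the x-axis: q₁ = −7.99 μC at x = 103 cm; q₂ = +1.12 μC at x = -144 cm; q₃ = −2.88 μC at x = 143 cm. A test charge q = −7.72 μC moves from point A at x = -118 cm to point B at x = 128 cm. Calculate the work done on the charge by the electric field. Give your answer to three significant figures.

-3.49 J

The work done by the electric force is W_field = −ΔU = −q(V_B − V_A) = q(V_A − V_B).
At A: distances to the source charges are 2.21 m, 0.260 m, 2.61 m; V_A = Σ kqᵢ/rᵢ = -3700 V.
At B: distances to the source charges are 0.250 m, 2.72 m, 0.150 m; V_B = Σ kqᵢ/rᵢ = -4.56×10⁵ V.
ΔV = V_B − V_A = -4.53×10⁵ V.
W_field = −qΔV = −(-7.72×10⁻⁶ C)(-4.53×10⁵ V) = -3.49 J.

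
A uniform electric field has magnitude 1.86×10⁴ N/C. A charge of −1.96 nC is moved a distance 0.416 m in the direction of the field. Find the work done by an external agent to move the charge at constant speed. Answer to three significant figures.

The potential change for a displacement 0.416 m in the direction of the field is ΔV = −Ed = -7740 V.
W_ext = qΔV = 1.52×10⁻⁵ J.

1.52×10⁻⁵ J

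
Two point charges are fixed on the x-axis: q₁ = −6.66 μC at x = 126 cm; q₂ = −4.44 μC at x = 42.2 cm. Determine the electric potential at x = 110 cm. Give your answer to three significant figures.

-4.33×10⁵ V

Electric potential is a scalar, so the contributions from each charge add algebraically: V = Σ kqᵢ/rᵢ.
Distances from the field point to each charge: r₁ = 0.160 m, r₂ = 0.678 m.
V = k[(-6.66×10⁻⁶)/(0.160) + (-4.44×10⁻⁶)/(0.678)] = -4.33×10⁵ V.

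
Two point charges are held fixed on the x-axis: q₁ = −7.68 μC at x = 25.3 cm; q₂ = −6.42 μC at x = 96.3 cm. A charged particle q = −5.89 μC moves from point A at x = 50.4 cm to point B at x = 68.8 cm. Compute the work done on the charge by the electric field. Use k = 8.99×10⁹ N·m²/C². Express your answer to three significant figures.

0.190 J

The work done by the electric force is W_field = −ΔU = −q(V_B − V_A) = q(V_A − V_B).
At A: distances to the source charges are 0.251 m, 0.459 m; V_A = Σ kqᵢ/rᵢ = -4.01×10⁵ V.
At B: distances to the source charges are 0.435 m, 0.275 m; V_B = Σ kqᵢ/rᵢ = -3.69×10⁵ V.
ΔV = V_B − V_A = 3.22×10⁴ V.
W_field = −qΔV = −(-5.89×10⁻⁶ C)(3.22×10⁴ V) = 0.190 J.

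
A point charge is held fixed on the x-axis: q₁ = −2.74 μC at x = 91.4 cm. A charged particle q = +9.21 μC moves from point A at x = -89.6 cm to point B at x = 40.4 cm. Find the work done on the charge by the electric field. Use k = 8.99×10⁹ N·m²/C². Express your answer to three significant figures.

The work done by the electric force is W_field = −ΔU = −q(V_B − V_A) = q(V_A − V_B).
At A: distance to the source charge is 1.81 m; V_A = kq₁/r = -1.36×10⁴ V.
At B: distance to the source charge is 0.510 m; V_B = kq₁/r = -4.83×10⁴ V.
ΔV = V_B − V_A = -3.47×10⁴ V.
W_field = −qΔV = −(9.21×10⁻⁶ C)(-3.47×10⁴ V) = 0.319 J.

0.319 J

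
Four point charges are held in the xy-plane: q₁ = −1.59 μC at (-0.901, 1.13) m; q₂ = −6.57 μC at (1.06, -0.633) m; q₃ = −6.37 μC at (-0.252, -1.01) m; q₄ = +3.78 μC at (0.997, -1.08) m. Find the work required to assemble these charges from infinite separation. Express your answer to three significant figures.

The work to assemble the configuration equals its total potential energy, U = Σ kqᵢqⱼ/rᵢⱼ over all pairs.
Pair separations: r₁₂ = 2.64 m, r₁₃ = 2.24 m, r₁₄ = 2.91 m, r₂₃ = 1.37 m, r₂₄ = 0.451 m, r₃₄ = 1.25 m.
Summing all 6 pair terms gives U = -0.334 J.

-0.334 J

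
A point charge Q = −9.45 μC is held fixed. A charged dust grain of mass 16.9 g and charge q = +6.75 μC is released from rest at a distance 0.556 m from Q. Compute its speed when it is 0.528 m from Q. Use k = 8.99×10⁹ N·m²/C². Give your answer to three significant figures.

Only the electrostatic force acts, so mechanical energy is conserved: ½mv² = U₁ − U₂ = kQq(1/r₁ − 1/r₂).
U₁ − U₂ = (8.99×10⁹ N·m²/C²)(-9.45×10⁻⁶ C)(6.75×10⁻⁶ C)(1/0.556 − 1/0.528) = 0.0547 J.
v = √(2·0.0547/0.0169) = 2.54 m/s.

2.54 m/s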